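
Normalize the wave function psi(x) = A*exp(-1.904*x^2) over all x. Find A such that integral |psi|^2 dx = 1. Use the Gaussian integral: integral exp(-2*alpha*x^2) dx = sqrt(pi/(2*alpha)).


integral |psi|^2 dx = A^2 * sqrt(pi/(2*alpha)) = 1
A^2 = sqrt(2*alpha/pi)
= sqrt(2 * 1.904 / pi)
= 1.100965
A = sqrt(1.100965)
= 1.0493

1.0493


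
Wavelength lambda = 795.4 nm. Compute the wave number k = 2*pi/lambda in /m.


k = 2 * pi / lambda
= 6.2832 / (795.4e-9)
= 6.2832 / 7.9540e-07
= 7.8994e+06 /m

7.8994e+06


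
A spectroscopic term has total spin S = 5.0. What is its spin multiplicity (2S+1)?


Spin multiplicity = 2S + 1
= 2 * 5.0 + 1
= 10.0 + 1
= 11

11


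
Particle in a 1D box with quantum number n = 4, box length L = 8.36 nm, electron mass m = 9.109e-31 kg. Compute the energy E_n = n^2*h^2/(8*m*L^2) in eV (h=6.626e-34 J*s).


E = n^2 * h^2 / (8 * m * L^2)
= 4^2 * (6.626e-34)^2 / (8 * 9.109e-31 * (8.36e-9)^2)
= 16 * 4.3904e-67 / (8 * 9.109e-31 * 6.9890e-17)
= 1.3793e-20 J
= 0.0861 eV

0.0861


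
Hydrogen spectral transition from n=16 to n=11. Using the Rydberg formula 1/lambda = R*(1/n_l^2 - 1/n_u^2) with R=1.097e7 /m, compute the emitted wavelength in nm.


1/lambda = R * (1/n_l^2 - 1/n_u^2)
= 1.097e7 * (1/11^2 - 1/16^2)
= 1.097e7 * (0.008264 - 0.003906)
= 1.097e7 * 0.004358
= 4.7810e+04 /m
lambda = 1 / 4.7810e+04 = 20916.3037 nm

20916.3037


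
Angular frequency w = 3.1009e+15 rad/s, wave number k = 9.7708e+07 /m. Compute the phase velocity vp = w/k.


vp = w / k
= 3.1009e+15 / 9.7708e+07
= 3.1736e+07 m/s

3.1736e+07


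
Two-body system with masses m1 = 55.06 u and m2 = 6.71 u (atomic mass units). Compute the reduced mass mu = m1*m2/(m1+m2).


mu = m1 * m2 / (m1 + m2)
= 55.06 * 6.71 / (55.06 + 6.71)
= 369.4526 / 61.77
= 5.9811 u

5.9811


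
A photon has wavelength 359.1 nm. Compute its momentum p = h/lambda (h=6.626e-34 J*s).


p = h / lambda
= 6.626e-34 / (359.1e-9)
= 6.626e-34 / 3.5910e-07
= 1.8452e-27 kg*m/s

1.8452e-27


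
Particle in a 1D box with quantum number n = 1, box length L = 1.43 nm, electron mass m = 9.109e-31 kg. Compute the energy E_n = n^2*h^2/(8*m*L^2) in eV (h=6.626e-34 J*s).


E = n^2 * h^2 / (8 * m * L^2)
= 1^2 * (6.626e-34)^2 / (8 * 9.109e-31 * (1.43e-9)^2)
= 1 * 4.3904e-67 / (8 * 9.109e-31 * 2.0449e-18)
= 2.9463e-20 J
= 0.1839 eV

0.1839


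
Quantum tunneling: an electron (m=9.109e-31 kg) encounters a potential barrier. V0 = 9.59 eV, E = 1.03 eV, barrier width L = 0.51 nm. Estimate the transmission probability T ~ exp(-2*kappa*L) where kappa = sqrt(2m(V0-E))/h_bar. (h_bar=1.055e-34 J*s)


V0 - E = 8.56 eV = 1.3713e-18 J
kappa = sqrt(2 * m * (V0-E)) / h_bar
= sqrt(2 * 9.109e-31 * 1.3713e-18) / 1.055e-34
= 1.4982e+10 /m
2*kappa*L = 2 * 1.4982e+10 * 0.51e-9
= 15.2815
T = exp(-15.2815) = 2.308477e-07

2.308477e-07


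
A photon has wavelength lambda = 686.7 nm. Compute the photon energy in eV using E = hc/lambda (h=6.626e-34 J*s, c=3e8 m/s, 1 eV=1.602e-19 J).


E = hc / lambda
= (6.626e-34)(3e8) / (686.7e-9)
= 1.9878e-25 / 6.8670e-07
= 2.8947e-19 J
Converting to eV: 2.8947e-19 / 1.602e-19
= 1.8069 eV

1.8069


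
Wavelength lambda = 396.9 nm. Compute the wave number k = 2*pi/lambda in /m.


k = 2 * pi / lambda
= 6.2832 / (396.9e-9)
= 6.2832 / 3.9690e-07
= 1.5831e+07 /m

1.5831e+07


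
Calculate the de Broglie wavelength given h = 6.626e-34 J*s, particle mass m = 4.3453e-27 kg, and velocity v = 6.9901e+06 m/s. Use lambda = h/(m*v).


lambda = h / (m * v)
= 6.626e-34 / (4.3453e-27 * 6.9901e+06)
= 6.626e-34 / 3.0374e-20
= 2.1815e-14 m

2.1815e-14


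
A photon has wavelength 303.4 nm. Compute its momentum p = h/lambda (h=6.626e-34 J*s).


p = h / lambda
= 6.626e-34 / (303.4e-9)
= 6.626e-34 / 3.0340e-07
= 2.1839e-27 kg*m/s

2.1839e-27


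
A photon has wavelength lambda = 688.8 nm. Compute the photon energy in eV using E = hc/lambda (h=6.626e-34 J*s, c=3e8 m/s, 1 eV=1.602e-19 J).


E = hc / lambda
= (6.626e-34)(3e8) / (688.8e-9)
= 1.9878e-25 / 6.8880e-07
= 2.8859e-19 J
Converting to eV: 2.8859e-19 / 1.602e-19
= 1.8014 eV

1.8014


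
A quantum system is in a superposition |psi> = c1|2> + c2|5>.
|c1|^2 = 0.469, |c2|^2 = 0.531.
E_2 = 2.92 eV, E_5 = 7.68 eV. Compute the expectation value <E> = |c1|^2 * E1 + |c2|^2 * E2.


<E> = |c1|^2 * E1 + |c2|^2 * E2
= 0.469 * 2.92 + 0.531 * 7.68
= 1.3695 + 4.0781
= 5.4476 eV

5.4476


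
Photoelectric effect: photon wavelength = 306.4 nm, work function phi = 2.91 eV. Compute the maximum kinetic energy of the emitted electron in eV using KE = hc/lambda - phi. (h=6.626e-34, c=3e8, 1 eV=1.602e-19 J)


E_photon = hc / lambda
= (6.626e-34)(3e8) / (306.4e-9)
= 6.4876e-19 J
= 4.0497 eV
KE = E_photon - phi
= 4.0497 - 2.91
= 1.1397 eV

1.1397


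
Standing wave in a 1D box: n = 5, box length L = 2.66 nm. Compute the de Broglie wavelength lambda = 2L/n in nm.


lambda = 2L / n
= 2 * 2.66 / 5
= 5.32 / 5
= 1.064 nm

1.064


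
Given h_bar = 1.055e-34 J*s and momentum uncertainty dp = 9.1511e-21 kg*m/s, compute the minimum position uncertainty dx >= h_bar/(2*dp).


dx = h_bar / (2 * dp)
= 1.055e-34 / (2 * 9.1511e-21)
= 1.055e-34 / 1.8302e-20
= 5.7643e-15 m

5.7643e-15


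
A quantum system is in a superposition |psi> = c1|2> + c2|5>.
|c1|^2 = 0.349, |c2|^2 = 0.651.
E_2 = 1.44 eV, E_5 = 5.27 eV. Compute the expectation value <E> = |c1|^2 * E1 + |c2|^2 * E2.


<E> = |c1|^2 * E1 + |c2|^2 * E2
= 0.349 * 1.44 + 0.651 * 5.27
= 0.5026 + 3.4308
= 3.9333 eV

3.9333


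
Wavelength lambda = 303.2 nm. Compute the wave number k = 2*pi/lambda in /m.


k = 2 * pi / lambda
= 6.2832 / (303.2e-9)
= 6.2832 / 3.0320e-07
= 2.0723e+07 /m

2.0723e+07


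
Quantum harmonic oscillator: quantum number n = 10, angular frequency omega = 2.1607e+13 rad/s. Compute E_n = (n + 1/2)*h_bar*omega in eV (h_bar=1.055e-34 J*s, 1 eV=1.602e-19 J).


E = (n + 1/2) * h_bar * omega
= (10 + 0.5) * 1.055e-34 * 2.1607e+13
= 10.5 * 2.2795e-21
= 2.3935e-20 J
= 0.1494 eV

0.1494


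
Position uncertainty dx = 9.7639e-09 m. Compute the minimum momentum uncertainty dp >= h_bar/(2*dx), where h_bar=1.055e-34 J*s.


dp = h_bar / (2 * dx)
= 1.055e-34 / (2 * 9.7639e-09)
= 1.055e-34 / 1.9528e-08
= 5.4026e-27 kg*m/s

5.4026e-27


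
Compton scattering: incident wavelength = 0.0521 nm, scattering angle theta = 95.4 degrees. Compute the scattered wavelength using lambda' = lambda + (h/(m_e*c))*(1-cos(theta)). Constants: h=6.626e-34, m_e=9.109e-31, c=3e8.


Compton wavelength: h/(m_e*c) = 2.4247e-12 m
d_lambda = 2.4247e-12 * (1 - cos(95.4 deg))
= 2.4247e-12 * 1.094108
= 2.6529e-12 m = 0.002653 nm
lambda' = 0.0521 + 0.002653
= 0.054753 nm

0.054753


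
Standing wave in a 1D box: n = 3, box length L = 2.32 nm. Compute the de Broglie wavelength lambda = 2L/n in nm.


lambda = 2L / n
= 2 * 2.32 / 3
= 4.64 / 3
= 1.5467 nm

1.5467


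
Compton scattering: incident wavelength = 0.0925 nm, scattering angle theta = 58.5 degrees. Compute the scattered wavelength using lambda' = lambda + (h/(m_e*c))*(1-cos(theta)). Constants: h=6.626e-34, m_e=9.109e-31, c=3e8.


Compton wavelength: h/(m_e*c) = 2.4247e-12 m
d_lambda = 2.4247e-12 * (1 - cos(58.5 deg))
= 2.4247e-12 * 0.477501
= 1.1578e-12 m = 0.001158 nm
lambda' = 0.0925 + 0.001158
= 0.093658 nm

0.093658


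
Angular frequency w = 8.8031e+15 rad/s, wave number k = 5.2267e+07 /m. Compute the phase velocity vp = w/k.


vp = w / k
= 8.8031e+15 / 5.2267e+07
= 1.6843e+08 m/s

1.6843e+08


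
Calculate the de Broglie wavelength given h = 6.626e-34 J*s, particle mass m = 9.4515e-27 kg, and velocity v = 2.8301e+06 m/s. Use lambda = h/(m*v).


lambda = h / (m * v)
= 6.626e-34 / (9.4515e-27 * 2.8301e+06)
= 6.626e-34 / 2.6749e-20
= 2.4771e-14 m

2.4771e-14


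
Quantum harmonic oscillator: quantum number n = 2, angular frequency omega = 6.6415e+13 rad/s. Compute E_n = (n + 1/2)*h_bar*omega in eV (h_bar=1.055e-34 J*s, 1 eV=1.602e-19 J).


E = (n + 1/2) * h_bar * omega
= (2 + 0.5) * 1.055e-34 * 6.6415e+13
= 2.5 * 7.0068e-21
= 1.7517e-20 J
= 0.1093 eV

0.1093


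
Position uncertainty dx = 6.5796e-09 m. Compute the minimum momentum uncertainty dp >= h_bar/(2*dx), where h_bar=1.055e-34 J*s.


dp = h_bar / (2 * dx)
= 1.055e-34 / (2 * 6.5796e-09)
= 1.055e-34 / 1.3159e-08
= 8.0172e-27 kg*m/s

8.0172e-27


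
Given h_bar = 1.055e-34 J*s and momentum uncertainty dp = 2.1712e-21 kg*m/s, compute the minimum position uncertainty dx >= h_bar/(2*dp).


dx = h_bar / (2 * dp)
= 1.055e-34 / (2 * 2.1712e-21)
= 1.055e-34 / 4.3424e-21
= 2.4295e-14 m

2.4295e-14


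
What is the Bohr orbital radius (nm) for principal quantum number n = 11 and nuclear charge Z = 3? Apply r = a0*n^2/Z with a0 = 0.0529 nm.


r = a0 * n^2 / Z
= 0.0529 * 11^2 / 3
= 0.0529 * 121 / 3
= 2.1336 nm

2.1336


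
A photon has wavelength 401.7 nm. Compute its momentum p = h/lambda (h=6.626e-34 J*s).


p = h / lambda
= 6.626e-34 / (401.7e-9)
= 6.626e-34 / 4.0170e-07
= 1.6495e-27 kg*m/s

1.6495e-27


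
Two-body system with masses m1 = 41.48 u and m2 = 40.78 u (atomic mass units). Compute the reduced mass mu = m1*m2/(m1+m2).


mu = m1 * m2 / (m1 + m2)
= 41.48 * 40.78 / (41.48 + 40.78)
= 1691.5544 / 82.26
= 20.5635 u

20.5635


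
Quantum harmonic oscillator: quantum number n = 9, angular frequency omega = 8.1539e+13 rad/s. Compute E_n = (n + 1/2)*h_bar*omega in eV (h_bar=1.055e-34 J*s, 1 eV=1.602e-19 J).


E = (n + 1/2) * h_bar * omega
= (9 + 0.5) * 1.055e-34 * 8.1539e+13
= 9.5 * 8.6024e-21
= 8.1722e-20 J
= 0.5101 eV

0.5101


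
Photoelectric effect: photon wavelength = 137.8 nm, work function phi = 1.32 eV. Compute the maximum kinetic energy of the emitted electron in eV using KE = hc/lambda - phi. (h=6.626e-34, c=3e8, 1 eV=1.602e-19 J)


E_photon = hc / lambda
= (6.626e-34)(3e8) / (137.8e-9)
= 1.4425e-18 J
= 9.0045 eV
KE = E_photon - phi
= 9.0045 - 1.32
= 7.6845 eV

7.6845


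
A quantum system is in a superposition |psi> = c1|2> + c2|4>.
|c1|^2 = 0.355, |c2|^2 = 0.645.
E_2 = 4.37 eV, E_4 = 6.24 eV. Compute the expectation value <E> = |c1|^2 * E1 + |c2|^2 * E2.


<E> = |c1|^2 * E1 + |c2|^2 * E2
= 0.355 * 4.37 + 0.645 * 6.24
= 1.5514 + 4.0248
= 5.5762 eV

5.5762


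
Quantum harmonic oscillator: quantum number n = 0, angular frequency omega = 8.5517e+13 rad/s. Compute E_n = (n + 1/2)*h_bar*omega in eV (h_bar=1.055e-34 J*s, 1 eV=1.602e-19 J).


E = (n + 1/2) * h_bar * omega
= (0 + 0.5) * 1.055e-34 * 8.5517e+13
= 0.5 * 9.0220e-21
= 4.5110e-21 J
= 0.0282 eV

0.0282


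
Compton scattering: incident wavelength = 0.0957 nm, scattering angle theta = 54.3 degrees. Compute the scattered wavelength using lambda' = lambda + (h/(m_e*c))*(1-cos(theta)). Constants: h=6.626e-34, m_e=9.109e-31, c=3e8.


Compton wavelength: h/(m_e*c) = 2.4247e-12 m
d_lambda = 2.4247e-12 * (1 - cos(54.3 deg))
= 2.4247e-12 * 0.416459
= 1.0098e-12 m = 0.00101 nm
lambda' = 0.0957 + 0.00101
= 0.09671 nm

0.09671


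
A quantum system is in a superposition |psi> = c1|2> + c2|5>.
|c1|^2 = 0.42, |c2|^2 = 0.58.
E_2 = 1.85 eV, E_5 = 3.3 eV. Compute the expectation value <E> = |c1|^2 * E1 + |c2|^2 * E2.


<E> = |c1|^2 * E1 + |c2|^2 * E2
= 0.42 * 1.85 + 0.58 * 3.3
= 0.777 + 1.914
= 2.691 eV

2.691


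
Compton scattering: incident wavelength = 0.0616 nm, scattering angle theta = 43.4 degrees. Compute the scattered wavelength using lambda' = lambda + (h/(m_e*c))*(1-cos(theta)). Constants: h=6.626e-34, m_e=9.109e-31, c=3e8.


Compton wavelength: h/(m_e*c) = 2.4247e-12 m
d_lambda = 2.4247e-12 * (1 - cos(43.4 deg))
= 2.4247e-12 * 0.273425
= 6.6298e-13 m = 0.000663 nm
lambda' = 0.0616 + 0.000663
= 0.062263 nm

0.062263


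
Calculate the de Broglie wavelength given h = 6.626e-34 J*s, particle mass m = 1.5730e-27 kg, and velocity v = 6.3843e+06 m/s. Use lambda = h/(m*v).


lambda = h / (m * v)
= 6.626e-34 / (1.5730e-27 * 6.3843e+06)
= 6.626e-34 / 1.0043e-20
= 6.5980e-14 m

6.5980e-14


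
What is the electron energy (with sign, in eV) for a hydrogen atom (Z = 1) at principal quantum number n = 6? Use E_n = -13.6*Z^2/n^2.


E_n = -13.6 * Z^2 / n^2
= -13.6 * 1^2 / 6^2
= -13.6 * 1 / 36
= -0.3778 eV

-0.3778


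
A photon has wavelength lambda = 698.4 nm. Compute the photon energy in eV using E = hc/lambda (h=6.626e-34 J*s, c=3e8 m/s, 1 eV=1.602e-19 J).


E = hc / lambda
= (6.626e-34)(3e8) / (698.4e-9)
= 1.9878e-25 / 6.9840e-07
= 2.8462e-19 J
Converting to eV: 2.8462e-19 / 1.602e-19
= 1.7767 eV

1.7767


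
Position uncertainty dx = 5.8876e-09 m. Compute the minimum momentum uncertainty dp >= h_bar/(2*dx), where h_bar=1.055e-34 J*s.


dp = h_bar / (2 * dx)
= 1.055e-34 / (2 * 5.8876e-09)
= 1.055e-34 / 1.1775e-08
= 8.9595e-27 kg*m/s

8.9595e-27


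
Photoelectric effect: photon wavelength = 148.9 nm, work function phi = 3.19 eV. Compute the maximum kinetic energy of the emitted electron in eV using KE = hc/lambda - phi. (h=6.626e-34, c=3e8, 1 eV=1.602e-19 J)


E_photon = hc / lambda
= (6.626e-34)(3e8) / (148.9e-9)
= 1.3350e-18 J
= 8.3333 eV
KE = E_photon - phi
= 8.3333 - 3.19
= 5.1433 eV

5.1433


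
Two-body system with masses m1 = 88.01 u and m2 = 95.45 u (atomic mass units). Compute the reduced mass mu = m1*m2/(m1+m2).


mu = m1 * m2 / (m1 + m2)
= 88.01 * 95.45 / (88.01 + 95.45)
= 8400.5545 / 183.46
= 45.7896 u

45.7896


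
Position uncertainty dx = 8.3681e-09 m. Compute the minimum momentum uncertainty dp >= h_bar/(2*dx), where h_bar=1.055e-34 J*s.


dp = h_bar / (2 * dx)
= 1.055e-34 / (2 * 8.3681e-09)
= 1.055e-34 / 1.6736e-08
= 6.3037e-27 kg*m/s

6.3037e-27


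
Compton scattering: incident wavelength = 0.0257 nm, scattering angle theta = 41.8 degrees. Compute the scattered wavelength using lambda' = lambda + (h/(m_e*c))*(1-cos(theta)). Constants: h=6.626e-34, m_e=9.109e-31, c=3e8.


Compton wavelength: h/(m_e*c) = 2.4247e-12 m
d_lambda = 2.4247e-12 * (1 - cos(41.8 deg))
= 2.4247e-12 * 0.254524
= 6.1715e-13 m = 0.000617 nm
lambda' = 0.0257 + 0.000617
= 0.026317 nm

0.026317


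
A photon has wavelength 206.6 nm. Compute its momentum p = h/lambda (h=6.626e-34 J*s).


p = h / lambda
= 6.626e-34 / (206.6e-9)
= 6.626e-34 / 2.0660e-07
= 3.2072e-27 kg*m/s

3.2072e-27


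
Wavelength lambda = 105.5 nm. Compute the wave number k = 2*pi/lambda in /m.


k = 2 * pi / lambda
= 6.2832 / (105.5e-9)
= 6.2832 / 1.0550e-07
= 5.9556e+07 /m

5.9556e+07


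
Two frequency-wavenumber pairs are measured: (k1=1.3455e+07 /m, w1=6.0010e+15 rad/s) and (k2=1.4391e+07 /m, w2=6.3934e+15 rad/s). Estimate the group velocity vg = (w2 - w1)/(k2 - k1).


vg = (w2 - w1) / (k2 - k1)
= (6.3934e+15 - 6.0010e+15) / (1.4391e+07 - 1.3455e+07)
= 3.9240e+14 / 9.3600e+05
= 4.1923e+08 m/s

4.1923e+08


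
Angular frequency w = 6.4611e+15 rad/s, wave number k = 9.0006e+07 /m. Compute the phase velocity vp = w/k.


vp = w / k
= 6.4611e+15 / 9.0006e+07
= 7.1785e+07 m/s

7.1785e+07


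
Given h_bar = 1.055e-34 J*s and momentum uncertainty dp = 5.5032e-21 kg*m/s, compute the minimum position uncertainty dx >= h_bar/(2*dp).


dx = h_bar / (2 * dp)
= 1.055e-34 / (2 * 5.5032e-21)
= 1.055e-34 / 1.1006e-20
= 9.5853e-15 m

9.5853e-15


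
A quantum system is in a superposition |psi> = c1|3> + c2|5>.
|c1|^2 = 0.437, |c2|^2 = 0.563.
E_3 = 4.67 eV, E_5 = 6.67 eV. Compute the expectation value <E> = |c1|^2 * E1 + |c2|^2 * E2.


<E> = |c1|^2 * E1 + |c2|^2 * E2
= 0.437 * 4.67 + 0.563 * 6.67
= 2.0408 + 3.7552
= 5.796 eV

5.796


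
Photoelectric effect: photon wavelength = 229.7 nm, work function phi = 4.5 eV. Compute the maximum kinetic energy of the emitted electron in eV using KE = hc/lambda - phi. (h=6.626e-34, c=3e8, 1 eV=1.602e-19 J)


E_photon = hc / lambda
= (6.626e-34)(3e8) / (229.7e-9)
= 8.6539e-19 J
= 5.4019 eV
KE = E_photon - phi
= 5.4019 - 4.5
= 0.9019 eV

0.9019


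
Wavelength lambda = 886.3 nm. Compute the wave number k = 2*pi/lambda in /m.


k = 2 * pi / lambda
= 6.2832 / (886.3e-9)
= 6.2832 / 8.8630e-07
= 7.0892e+06 /m

7.0892e+06


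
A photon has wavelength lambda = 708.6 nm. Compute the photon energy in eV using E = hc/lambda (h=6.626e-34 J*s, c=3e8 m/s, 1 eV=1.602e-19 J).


E = hc / lambda
= (6.626e-34)(3e8) / (708.6e-9)
= 1.9878e-25 / 7.0860e-07
= 2.8052e-19 J
Converting to eV: 2.8052e-19 / 1.602e-19
= 1.7511 eV

1.7511


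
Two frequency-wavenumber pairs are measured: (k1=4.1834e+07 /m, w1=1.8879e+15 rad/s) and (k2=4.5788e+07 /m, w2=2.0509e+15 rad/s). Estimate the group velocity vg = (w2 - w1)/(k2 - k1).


vg = (w2 - w1) / (k2 - k1)
= (2.0509e+15 - 1.8879e+15) / (4.5788e+07 - 4.1834e+07)
= 1.6300e+14 / 3.9540e+06
= 4.1224e+07 m/s

4.1224e+07


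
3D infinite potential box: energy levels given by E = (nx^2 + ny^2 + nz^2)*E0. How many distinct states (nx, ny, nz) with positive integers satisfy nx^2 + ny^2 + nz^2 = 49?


Enumerate all (nx, ny, nz) with nx^2 + ny^2 + nz^2 = 49:
(2,3,6)
(2,6,3)
(3,2,6)
(3,6,2)
(6,2,3)
(6,3,2)
Total degeneracy = 6

6


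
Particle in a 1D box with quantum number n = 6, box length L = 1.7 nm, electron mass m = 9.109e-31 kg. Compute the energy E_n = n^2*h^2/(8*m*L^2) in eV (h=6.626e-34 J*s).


E = n^2 * h^2 / (8 * m * L^2)
= 6^2 * (6.626e-34)^2 / (8 * 9.109e-31 * (1.7e-9)^2)
= 36 * 4.3904e-67 / (8 * 9.109e-31 * 2.8900e-18)
= 7.5049e-19 J
= 4.6847 eV

4.6847


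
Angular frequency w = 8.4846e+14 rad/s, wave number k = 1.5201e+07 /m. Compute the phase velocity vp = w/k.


vp = w / k
= 8.4846e+14 / 1.5201e+07
= 5.5816e+07 m/s

5.5816e+07


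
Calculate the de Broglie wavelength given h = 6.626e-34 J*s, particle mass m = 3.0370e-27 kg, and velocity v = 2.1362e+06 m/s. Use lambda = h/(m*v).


lambda = h / (m * v)
= 6.626e-34 / (3.0370e-27 * 2.1362e+06)
= 6.626e-34 / 6.4876e-21
= 1.0213e-13 m

1.0213e-13


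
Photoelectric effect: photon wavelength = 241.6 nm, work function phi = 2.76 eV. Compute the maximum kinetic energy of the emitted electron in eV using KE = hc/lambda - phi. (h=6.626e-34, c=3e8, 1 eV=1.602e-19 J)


E_photon = hc / lambda
= (6.626e-34)(3e8) / (241.6e-9)
= 8.2276e-19 J
= 5.1359 eV
KE = E_photon - phi
= 5.1359 - 2.76
= 2.3759 eV

2.3759


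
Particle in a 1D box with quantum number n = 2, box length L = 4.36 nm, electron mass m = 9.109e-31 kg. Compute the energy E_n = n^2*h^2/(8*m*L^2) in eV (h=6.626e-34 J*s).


E = n^2 * h^2 / (8 * m * L^2)
= 2^2 * (6.626e-34)^2 / (8 * 9.109e-31 * (4.36e-9)^2)
= 4 * 4.3904e-67 / (8 * 9.109e-31 * 1.9010e-17)
= 1.2677e-20 J
= 0.0791 eV

0.0791


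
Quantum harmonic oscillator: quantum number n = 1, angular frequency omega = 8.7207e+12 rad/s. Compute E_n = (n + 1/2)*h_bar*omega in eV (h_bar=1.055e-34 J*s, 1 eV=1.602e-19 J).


E = (n + 1/2) * h_bar * omega
= (1 + 0.5) * 1.055e-34 * 8.7207e+12
= 1.5 * 9.2003e-22
= 1.3801e-21 J
= 0.0086 eV

0.0086


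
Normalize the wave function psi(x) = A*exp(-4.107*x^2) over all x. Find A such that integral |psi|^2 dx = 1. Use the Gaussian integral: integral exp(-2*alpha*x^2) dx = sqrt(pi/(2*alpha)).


integral |psi|^2 dx = A^2 * sqrt(pi/(2*alpha)) = 1
A^2 = sqrt(2*alpha/pi)
= sqrt(2 * 4.107 / pi)
= 1.616972
A = sqrt(1.616972)
= 1.2716

1.2716


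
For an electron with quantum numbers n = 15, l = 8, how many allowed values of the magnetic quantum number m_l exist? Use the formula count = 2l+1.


m_l ranges from -l to +l in integer steps
So m_l goes from -8 to +8
Count = 2l + 1 = 2*8 + 1
= 17

17


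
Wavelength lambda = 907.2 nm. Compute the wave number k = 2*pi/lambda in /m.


k = 2 * pi / lambda
= 6.2832 / (907.2e-9)
= 6.2832 / 9.0720e-07
= 6.9259e+06 /m

6.9259e+06


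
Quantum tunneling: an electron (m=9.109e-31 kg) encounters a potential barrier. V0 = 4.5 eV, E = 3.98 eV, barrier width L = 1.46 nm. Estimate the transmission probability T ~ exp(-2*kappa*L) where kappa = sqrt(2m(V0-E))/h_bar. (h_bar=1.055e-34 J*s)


V0 - E = 0.52 eV = 8.3304e-20 J
kappa = sqrt(2 * m * (V0-E)) / h_bar
= sqrt(2 * 9.109e-31 * 8.3304e-20) / 1.055e-34
= 3.6926e+09 /m
2*kappa*L = 2 * 3.6926e+09 * 1.46e-9
= 10.7824
T = exp(-10.7824) = 2.076263e-05

2.076263e-05


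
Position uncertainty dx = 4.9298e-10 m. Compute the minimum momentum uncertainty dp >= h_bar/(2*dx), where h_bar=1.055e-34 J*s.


dp = h_bar / (2 * dx)
= 1.055e-34 / (2 * 4.9298e-10)
= 1.055e-34 / 9.8596e-10
= 1.0700e-25 kg*m/s

1.0700e-25


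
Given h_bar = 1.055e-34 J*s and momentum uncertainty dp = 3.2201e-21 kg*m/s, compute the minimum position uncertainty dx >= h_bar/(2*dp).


dx = h_bar / (2 * dp)
= 1.055e-34 / (2 * 3.2201e-21)
= 1.055e-34 / 6.4402e-21
= 1.6381e-14 m

1.6381e-14


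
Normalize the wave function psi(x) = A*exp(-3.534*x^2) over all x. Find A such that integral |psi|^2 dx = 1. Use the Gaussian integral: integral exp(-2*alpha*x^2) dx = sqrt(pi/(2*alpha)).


integral |psi|^2 dx = A^2 * sqrt(pi/(2*alpha)) = 1
A^2 = sqrt(2*alpha/pi)
= sqrt(2 * 3.534 / pi)
= 1.499938
A = sqrt(1.499938)
= 1.2247

1.2247


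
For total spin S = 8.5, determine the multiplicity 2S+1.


Spin multiplicity = 2S + 1
= 2 * 8.5 + 1
= 17.0 + 1
= 18

18


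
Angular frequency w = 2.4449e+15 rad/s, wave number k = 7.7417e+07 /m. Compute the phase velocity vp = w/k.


vp = w / k
= 2.4449e+15 / 7.7417e+07
= 3.1581e+07 m/s

3.1581e+07


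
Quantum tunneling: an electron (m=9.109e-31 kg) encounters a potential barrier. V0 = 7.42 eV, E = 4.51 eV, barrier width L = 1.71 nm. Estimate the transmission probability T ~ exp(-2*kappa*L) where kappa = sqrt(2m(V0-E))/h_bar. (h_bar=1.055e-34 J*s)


V0 - E = 2.91 eV = 4.6618e-19 J
kappa = sqrt(2 * m * (V0-E)) / h_bar
= sqrt(2 * 9.109e-31 * 4.6618e-19) / 1.055e-34
= 8.7353e+09 /m
2*kappa*L = 2 * 8.7353e+09 * 1.71e-9
= 29.8746
T = exp(-29.8746) = 1.060808e-13

1.060808e-13


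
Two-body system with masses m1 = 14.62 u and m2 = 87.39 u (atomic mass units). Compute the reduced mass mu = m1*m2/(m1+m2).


mu = m1 * m2 / (m1 + m2)
= 14.62 * 87.39 / (14.62 + 87.39)
= 1277.6418 / 102.01
= 12.5247 u

12.5247


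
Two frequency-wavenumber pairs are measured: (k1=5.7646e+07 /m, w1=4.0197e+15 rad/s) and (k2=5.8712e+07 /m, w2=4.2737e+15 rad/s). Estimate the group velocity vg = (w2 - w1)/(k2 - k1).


vg = (w2 - w1) / (k2 - k1)
= (4.2737e+15 - 4.0197e+15) / (5.8712e+07 - 5.7646e+07)
= 2.5400e+14 / 1.0660e+06
= 2.3827e+08 m/s

2.3827e+08


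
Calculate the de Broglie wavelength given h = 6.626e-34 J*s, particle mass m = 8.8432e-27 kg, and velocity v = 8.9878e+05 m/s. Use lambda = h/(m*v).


lambda = h / (m * v)
= 6.626e-34 / (8.8432e-27 * 8.9878e+05)
= 6.626e-34 / 7.9481e-21
= 8.3366e-14 m

8.3366e-14


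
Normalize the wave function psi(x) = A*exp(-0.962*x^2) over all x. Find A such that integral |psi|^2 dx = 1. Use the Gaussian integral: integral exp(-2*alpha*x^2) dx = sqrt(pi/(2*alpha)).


integral |psi|^2 dx = A^2 * sqrt(pi/(2*alpha)) = 1
A^2 = sqrt(2*alpha/pi)
= sqrt(2 * 0.962 / pi)
= 0.782578
A = sqrt(0.782578)
= 0.8846

0.8846


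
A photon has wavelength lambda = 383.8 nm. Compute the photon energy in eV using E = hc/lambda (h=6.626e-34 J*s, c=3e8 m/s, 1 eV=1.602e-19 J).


E = hc / lambda
= (6.626e-34)(3e8) / (383.8e-9)
= 1.9878e-25 / 3.8380e-07
= 5.1793e-19 J
Converting to eV: 5.1793e-19 / 1.602e-19
= 3.233 eV

3.233


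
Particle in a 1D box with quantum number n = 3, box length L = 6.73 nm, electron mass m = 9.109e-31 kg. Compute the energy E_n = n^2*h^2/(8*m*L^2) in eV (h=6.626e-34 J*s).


E = n^2 * h^2 / (8 * m * L^2)
= 3^2 * (6.626e-34)^2 / (8 * 9.109e-31 * (6.73e-9)^2)
= 9 * 4.3904e-67 / (8 * 9.109e-31 * 4.5293e-17)
= 1.1972e-20 J
= 0.0747 eV

0.0747


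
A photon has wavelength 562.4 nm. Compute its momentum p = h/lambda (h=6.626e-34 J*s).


p = h / lambda
= 6.626e-34 / (562.4e-9)
= 6.626e-34 / 5.6240e-07
= 1.1782e-27 kg*m/s

1.1782e-27


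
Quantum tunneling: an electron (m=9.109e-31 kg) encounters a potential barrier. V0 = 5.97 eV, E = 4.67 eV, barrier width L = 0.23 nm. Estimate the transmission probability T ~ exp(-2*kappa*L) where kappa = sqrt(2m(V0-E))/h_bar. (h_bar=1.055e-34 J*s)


V0 - E = 1.3 eV = 2.0826e-19 J
kappa = sqrt(2 * m * (V0-E)) / h_bar
= sqrt(2 * 9.109e-31 * 2.0826e-19) / 1.055e-34
= 5.8385e+09 /m
2*kappa*L = 2 * 5.8385e+09 * 0.23e-9
= 2.6857
T = exp(-2.6857) = 6.817297e-02

6.817297e-02


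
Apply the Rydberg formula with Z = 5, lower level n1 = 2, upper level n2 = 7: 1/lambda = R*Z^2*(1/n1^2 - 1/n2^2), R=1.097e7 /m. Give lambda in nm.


1/lambda = R * Z^2 * (1/n1^2 - 1/n2^2)
= 1.097e7 * 5^2 * (1/2^2 - 1/7^2)
= 1.097e7 * 25 * (0.25 - 0.020408)
= 6.2966e+07 /m
lambda = 1 / 6.2966e+07
= 15.8817 nm

15.8817


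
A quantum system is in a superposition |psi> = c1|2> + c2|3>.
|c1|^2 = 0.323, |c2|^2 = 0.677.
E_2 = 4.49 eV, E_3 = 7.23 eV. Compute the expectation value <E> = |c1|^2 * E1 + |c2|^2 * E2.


<E> = |c1|^2 * E1 + |c2|^2 * E2
= 0.323 * 4.49 + 0.677 * 7.23
= 1.4503 + 4.8947
= 6.345 eV

6.345


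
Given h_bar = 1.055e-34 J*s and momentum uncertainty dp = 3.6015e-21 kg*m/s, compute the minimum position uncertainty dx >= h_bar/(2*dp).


dx = h_bar / (2 * dp)
= 1.055e-34 / (2 * 3.6015e-21)
= 1.055e-34 / 7.2030e-21
= 1.4647e-14 m

1.4647e-14


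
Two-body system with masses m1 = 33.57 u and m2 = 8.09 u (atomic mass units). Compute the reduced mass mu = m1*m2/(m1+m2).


mu = m1 * m2 / (m1 + m2)
= 33.57 * 8.09 / (33.57 + 8.09)
= 271.5813 / 41.66
= 6.519 u

6.519


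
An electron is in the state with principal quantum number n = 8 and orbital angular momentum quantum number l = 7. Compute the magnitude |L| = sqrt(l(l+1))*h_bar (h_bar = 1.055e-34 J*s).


L = sqrt(l*(l+1)) * h_bar
= sqrt(7 * 8) * 1.055e-34
= sqrt(56) * 1.055e-34
= 7.4833 * 1.055e-34
= 7.8949e-34 J*s

7.8949e-34


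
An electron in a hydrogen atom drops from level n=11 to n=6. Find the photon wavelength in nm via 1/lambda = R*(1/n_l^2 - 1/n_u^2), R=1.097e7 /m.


1/lambda = R * (1/n_l^2 - 1/n_u^2)
= 1.097e7 * (1/6^2 - 1/11^2)
= 1.097e7 * (0.027778 - 0.008264)
= 1.097e7 * 0.019513
= 2.1406e+05 /m
lambda = 1 / 2.1406e+05 = 4671.5642 nm

4671.5642


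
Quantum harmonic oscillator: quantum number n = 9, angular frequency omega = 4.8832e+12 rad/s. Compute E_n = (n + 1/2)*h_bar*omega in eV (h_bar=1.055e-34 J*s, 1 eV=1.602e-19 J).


E = (n + 1/2) * h_bar * omega
= (9 + 0.5) * 1.055e-34 * 4.8832e+12
= 9.5 * 5.1518e-22
= 4.8942e-21 J
= 0.0306 eV

0.0306


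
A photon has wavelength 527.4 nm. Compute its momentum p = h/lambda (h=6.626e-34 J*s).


p = h / lambda
= 6.626e-34 / (527.4e-9)
= 6.626e-34 / 5.2740e-07
= 1.2564e-27 kg*m/s

1.2564e-27


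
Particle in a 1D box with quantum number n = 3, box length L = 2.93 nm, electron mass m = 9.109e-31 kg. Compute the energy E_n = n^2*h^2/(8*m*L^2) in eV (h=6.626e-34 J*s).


E = n^2 * h^2 / (8 * m * L^2)
= 3^2 * (6.626e-34)^2 / (8 * 9.109e-31 * (2.93e-9)^2)
= 9 * 4.3904e-67 / (8 * 9.109e-31 * 8.5849e-18)
= 6.3161e-20 J
= 0.3943 eV

0.3943


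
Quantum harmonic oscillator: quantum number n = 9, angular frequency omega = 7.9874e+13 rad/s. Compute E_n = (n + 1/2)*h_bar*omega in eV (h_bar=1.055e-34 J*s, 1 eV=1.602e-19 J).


E = (n + 1/2) * h_bar * omega
= (9 + 0.5) * 1.055e-34 * 7.9874e+13
= 9.5 * 8.4267e-21
= 8.0054e-20 J
= 0.4997 eV

0.4997


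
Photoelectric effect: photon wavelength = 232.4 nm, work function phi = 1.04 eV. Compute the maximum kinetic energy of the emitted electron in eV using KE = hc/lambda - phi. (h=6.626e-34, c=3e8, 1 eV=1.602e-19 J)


E_photon = hc / lambda
= (6.626e-34)(3e8) / (232.4e-9)
= 8.5534e-19 J
= 5.3392 eV
KE = E_photon - phi
= 5.3392 - 1.04
= 4.2992 eV

4.2992


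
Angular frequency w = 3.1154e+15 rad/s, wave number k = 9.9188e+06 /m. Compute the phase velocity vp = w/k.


vp = w / k
= 3.1154e+15 / 9.9188e+06
= 3.1409e+08 m/s

3.1409e+08


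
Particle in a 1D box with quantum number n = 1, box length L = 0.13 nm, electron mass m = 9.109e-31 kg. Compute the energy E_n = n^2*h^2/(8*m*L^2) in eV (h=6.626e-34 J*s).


E = n^2 * h^2 / (8 * m * L^2)
= 1^2 * (6.626e-34)^2 / (8 * 9.109e-31 * (0.13e-9)^2)
= 1 * 4.3904e-67 / (8 * 9.109e-31 * 1.6900e-20)
= 3.5650e-18 J
= 22.2532 eV

22.2532


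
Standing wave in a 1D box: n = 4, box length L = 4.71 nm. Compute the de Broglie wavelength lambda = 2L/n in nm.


lambda = 2L / n
= 2 * 4.71 / 4
= 9.42 / 4
= 2.355 nm

2.355


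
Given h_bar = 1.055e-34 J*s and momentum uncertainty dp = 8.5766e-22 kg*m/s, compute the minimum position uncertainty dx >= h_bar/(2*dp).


dx = h_bar / (2 * dp)
= 1.055e-34 / (2 * 8.5766e-22)
= 1.055e-34 / 1.7153e-21
= 6.1505e-14 m

6.1505e-14


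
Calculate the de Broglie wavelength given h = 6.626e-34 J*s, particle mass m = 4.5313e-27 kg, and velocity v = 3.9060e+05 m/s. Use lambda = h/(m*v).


lambda = h / (m * v)
= 6.626e-34 / (4.5313e-27 * 3.9060e+05)
= 6.626e-34 / 1.7699e-21
= 3.7437e-13 m

3.7437e-13


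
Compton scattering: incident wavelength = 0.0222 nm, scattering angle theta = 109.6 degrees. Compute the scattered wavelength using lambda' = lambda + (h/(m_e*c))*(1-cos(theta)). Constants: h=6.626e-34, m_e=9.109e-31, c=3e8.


Compton wavelength: h/(m_e*c) = 2.4247e-12 m
d_lambda = 2.4247e-12 * (1 - cos(109.6 deg))
= 2.4247e-12 * 1.335452
= 3.2381e-12 m = 0.003238 nm
lambda' = 0.0222 + 0.003238
= 0.025438 nm

0.025438


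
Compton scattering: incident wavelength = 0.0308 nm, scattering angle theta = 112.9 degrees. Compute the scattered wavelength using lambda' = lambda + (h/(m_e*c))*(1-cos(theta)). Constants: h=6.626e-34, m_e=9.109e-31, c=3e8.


Compton wavelength: h/(m_e*c) = 2.4247e-12 m
d_lambda = 2.4247e-12 * (1 - cos(112.9 deg))
= 2.4247e-12 * 1.389124
= 3.3682e-12 m = 0.003368 nm
lambda' = 0.0308 + 0.003368
= 0.034168 nm

0.034168


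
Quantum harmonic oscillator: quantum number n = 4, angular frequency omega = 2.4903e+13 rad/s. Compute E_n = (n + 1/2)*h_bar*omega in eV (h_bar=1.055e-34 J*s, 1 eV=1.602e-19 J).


E = (n + 1/2) * h_bar * omega
= (4 + 0.5) * 1.055e-34 * 2.4903e+13
= 4.5 * 2.6273e-21
= 1.1823e-20 J
= 0.0738 eV

0.0738


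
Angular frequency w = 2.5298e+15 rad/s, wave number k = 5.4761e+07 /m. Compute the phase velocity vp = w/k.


vp = w / k
= 2.5298e+15 / 5.4761e+07
= 4.6197e+07 m/s

4.6197e+07


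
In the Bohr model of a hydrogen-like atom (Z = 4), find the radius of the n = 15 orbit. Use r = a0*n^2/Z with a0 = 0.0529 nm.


r = a0 * n^2 / Z
= 0.0529 * 15^2 / 4
= 0.0529 * 225 / 4
= 2.9756 nm

2.9756


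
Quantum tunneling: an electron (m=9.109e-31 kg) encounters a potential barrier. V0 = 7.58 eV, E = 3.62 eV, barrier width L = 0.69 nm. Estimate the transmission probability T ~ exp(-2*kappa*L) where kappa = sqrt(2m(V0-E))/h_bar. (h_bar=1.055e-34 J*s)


V0 - E = 3.96 eV = 6.3439e-19 J
kappa = sqrt(2 * m * (V0-E)) / h_bar
= sqrt(2 * 9.109e-31 * 6.3439e-19) / 1.055e-34
= 1.0190e+10 /m
2*kappa*L = 2 * 1.0190e+10 * 0.69e-9
= 14.0623
T = exp(-14.0623) = 7.813187e-07

7.813187e-07


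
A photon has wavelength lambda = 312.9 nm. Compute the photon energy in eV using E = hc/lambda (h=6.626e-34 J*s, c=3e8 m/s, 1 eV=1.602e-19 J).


E = hc / lambda
= (6.626e-34)(3e8) / (312.9e-9)
= 1.9878e-25 / 3.1290e-07
= 6.3528e-19 J
Converting to eV: 6.3528e-19 / 1.602e-19
= 3.9656 eV

3.9656


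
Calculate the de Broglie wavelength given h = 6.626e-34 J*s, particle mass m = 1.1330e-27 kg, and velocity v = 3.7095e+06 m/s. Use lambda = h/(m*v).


lambda = h / (m * v)
= 6.626e-34 / (1.1330e-27 * 3.7095e+06)
= 6.626e-34 / 4.2029e-21
= 1.5765e-13 m

1.5765e-13


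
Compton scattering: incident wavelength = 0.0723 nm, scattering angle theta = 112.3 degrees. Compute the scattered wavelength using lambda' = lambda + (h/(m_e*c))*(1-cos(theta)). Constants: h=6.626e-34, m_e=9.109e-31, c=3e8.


Compton wavelength: h/(m_e*c) = 2.4247e-12 m
d_lambda = 2.4247e-12 * (1 - cos(112.3 deg))
= 2.4247e-12 * 1.379456
= 3.3448e-12 m = 0.003345 nm
lambda' = 0.0723 + 0.003345
= 0.075645 nm

0.075645


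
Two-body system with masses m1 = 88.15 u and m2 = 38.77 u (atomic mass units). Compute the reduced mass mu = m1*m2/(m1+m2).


mu = m1 * m2 / (m1 + m2)
= 88.15 * 38.77 / (88.15 + 38.77)
= 3417.5755 / 126.92
= 26.927 u

26.927


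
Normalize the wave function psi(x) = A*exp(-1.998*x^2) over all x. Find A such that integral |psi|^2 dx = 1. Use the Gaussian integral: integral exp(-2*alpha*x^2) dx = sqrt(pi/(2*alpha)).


integral |psi|^2 dx = A^2 * sqrt(pi/(2*alpha)) = 1
A^2 = sqrt(2*alpha/pi)
= sqrt(2 * 1.998 / pi)
= 1.127815
A = sqrt(1.127815)
= 1.062

1.062


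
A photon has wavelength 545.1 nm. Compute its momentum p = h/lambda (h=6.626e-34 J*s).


p = h / lambda
= 6.626e-34 / (545.1e-9)
= 6.626e-34 / 5.4510e-07
= 1.2156e-27 kg*m/s

1.2156e-27


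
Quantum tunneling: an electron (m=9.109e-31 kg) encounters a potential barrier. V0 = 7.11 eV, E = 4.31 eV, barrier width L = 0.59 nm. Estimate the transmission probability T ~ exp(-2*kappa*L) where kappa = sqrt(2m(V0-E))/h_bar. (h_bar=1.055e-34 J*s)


V0 - E = 2.8 eV = 4.4856e-19 J
kappa = sqrt(2 * m * (V0-E)) / h_bar
= sqrt(2 * 9.109e-31 * 4.4856e-19) / 1.055e-34
= 8.5686e+09 /m
2*kappa*L = 2 * 8.5686e+09 * 0.59e-9
= 10.1109
T = exp(-10.1109) = 4.063389e-05

4.063389e-05


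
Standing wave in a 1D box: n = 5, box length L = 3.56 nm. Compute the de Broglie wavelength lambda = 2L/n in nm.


lambda = 2L / n
= 2 * 3.56 / 5
= 7.12 / 5
= 1.424 nm

1.424


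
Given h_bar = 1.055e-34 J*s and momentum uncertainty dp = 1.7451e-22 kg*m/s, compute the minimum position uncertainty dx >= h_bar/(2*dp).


dx = h_bar / (2 * dp)
= 1.055e-34 / (2 * 1.7451e-22)
= 1.055e-34 / 3.4902e-22
= 3.0227e-13 m

3.0227e-13


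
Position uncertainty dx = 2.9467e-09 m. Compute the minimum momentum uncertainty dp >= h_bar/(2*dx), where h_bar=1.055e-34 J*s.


dp = h_bar / (2 * dx)
= 1.055e-34 / (2 * 2.9467e-09)
= 1.055e-34 / 5.8934e-09
= 1.7901e-26 kg*m/s

1.7901e-26


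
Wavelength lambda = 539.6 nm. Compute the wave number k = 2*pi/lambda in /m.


k = 2 * pi / lambda
= 6.2832 / (539.6e-9)
= 6.2832 / 5.3960e-07
= 1.1644e+07 /m

1.1644e+07


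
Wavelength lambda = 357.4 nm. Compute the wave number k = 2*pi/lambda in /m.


k = 2 * pi / lambda
= 6.2832 / (357.4e-9)
= 6.2832 / 3.5740e-07
= 1.7580e+07 /m

1.7580e+07


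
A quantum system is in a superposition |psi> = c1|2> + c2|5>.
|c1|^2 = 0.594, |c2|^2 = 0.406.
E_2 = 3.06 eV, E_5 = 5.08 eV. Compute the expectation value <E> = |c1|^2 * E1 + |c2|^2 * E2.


<E> = |c1|^2 * E1 + |c2|^2 * E2
= 0.594 * 3.06 + 0.406 * 5.08
= 1.8176 + 2.0625
= 3.8801 eV

3.8801


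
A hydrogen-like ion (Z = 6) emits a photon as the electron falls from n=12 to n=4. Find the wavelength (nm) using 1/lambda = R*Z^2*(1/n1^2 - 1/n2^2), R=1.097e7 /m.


1/lambda = R * Z^2 * (1/n1^2 - 1/n2^2)
= 1.097e7 * 6^2 * (1/4^2 - 1/12^2)
= 1.097e7 * 36 * (0.0625 - 0.006944)
= 2.1940e+07 /m
lambda = 1 / 2.1940e+07
= 45.5789 nm

45.5789


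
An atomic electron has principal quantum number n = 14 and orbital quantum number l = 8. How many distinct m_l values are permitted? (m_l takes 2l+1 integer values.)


m_l ranges from -l to +l in integer steps
So m_l goes from -8 to +8
Count = 2l + 1 = 2*8 + 1
= 17

17


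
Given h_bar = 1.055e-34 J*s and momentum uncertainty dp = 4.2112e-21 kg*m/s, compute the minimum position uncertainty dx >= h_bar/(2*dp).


dx = h_bar / (2 * dp)
= 1.055e-34 / (2 * 4.2112e-21)
= 1.055e-34 / 8.4224e-21
= 1.2526e-14 m

1.2526e-14


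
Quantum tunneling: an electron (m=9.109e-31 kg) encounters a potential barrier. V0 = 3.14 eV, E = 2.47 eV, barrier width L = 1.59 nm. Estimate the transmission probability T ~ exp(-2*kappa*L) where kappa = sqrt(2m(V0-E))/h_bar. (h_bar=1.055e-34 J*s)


V0 - E = 0.67 eV = 1.0733e-19 J
kappa = sqrt(2 * m * (V0-E)) / h_bar
= sqrt(2 * 9.109e-31 * 1.0733e-19) / 1.055e-34
= 4.1915e+09 /m
2*kappa*L = 2 * 4.1915e+09 * 1.59e-9
= 13.3289
T = exp(-13.3289) = 1.626825e-06

1.626825e-06


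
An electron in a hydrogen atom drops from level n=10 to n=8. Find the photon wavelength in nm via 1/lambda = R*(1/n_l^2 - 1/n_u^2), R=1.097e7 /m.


1/lambda = R * (1/n_l^2 - 1/n_u^2)
= 1.097e7 * (1/8^2 - 1/10^2)
= 1.097e7 * (0.015625 - 0.01)
= 1.097e7 * 0.005625
= 6.1706e+04 /m
lambda = 1 / 6.1706e+04 = 16205.8138 nm

16205.8138


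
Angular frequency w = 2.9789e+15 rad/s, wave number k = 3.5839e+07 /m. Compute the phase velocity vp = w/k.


vp = w / k
= 2.9789e+15 / 3.5839e+07
= 8.3119e+07 m/s

8.3119e+07


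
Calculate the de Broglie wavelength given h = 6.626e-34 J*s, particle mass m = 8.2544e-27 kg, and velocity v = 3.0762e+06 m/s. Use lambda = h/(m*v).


lambda = h / (m * v)
= 6.626e-34 / (8.2544e-27 * 3.0762e+06)
= 6.626e-34 / 2.5392e-20
= 2.6095e-14 m

2.6095e-14


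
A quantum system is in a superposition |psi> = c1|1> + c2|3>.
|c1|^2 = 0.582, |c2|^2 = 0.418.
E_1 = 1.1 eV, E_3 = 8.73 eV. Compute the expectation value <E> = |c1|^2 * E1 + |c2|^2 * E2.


<E> = |c1|^2 * E1 + |c2|^2 * E2
= 0.582 * 1.1 + 0.418 * 8.73
= 0.6402 + 3.6491
= 4.2893 eV

4.2893


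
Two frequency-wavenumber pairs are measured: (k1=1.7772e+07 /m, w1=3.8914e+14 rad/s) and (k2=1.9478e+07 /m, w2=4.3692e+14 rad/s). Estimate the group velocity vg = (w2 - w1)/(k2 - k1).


vg = (w2 - w1) / (k2 - k1)
= (4.3692e+14 - 3.8914e+14) / (1.9478e+07 - 1.7772e+07)
= 4.7780e+13 / 1.7060e+06
= 2.8007e+07 m/s

2.8007e+07


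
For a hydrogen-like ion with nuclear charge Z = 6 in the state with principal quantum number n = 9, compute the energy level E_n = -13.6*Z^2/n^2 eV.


E_n = -13.6 * Z^2 / n^2
= -13.6 * 6^2 / 9^2
= -13.6 * 36 / 81
= -6.0444 eV

-6.0444


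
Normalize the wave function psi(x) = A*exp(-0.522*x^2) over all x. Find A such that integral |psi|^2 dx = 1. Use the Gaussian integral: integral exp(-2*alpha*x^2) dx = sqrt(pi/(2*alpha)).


integral |psi|^2 dx = A^2 * sqrt(pi/(2*alpha)) = 1
A^2 = sqrt(2*alpha/pi)
= sqrt(2 * 0.522 / pi)
= 0.576468
A = sqrt(0.576468)
= 0.7593

0.7593


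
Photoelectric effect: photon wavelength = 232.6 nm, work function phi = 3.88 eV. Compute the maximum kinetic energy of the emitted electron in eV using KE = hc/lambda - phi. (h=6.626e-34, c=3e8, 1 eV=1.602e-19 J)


E_photon = hc / lambda
= (6.626e-34)(3e8) / (232.6e-9)
= 8.5460e-19 J
= 5.3346 eV
KE = E_photon - phi
= 5.3346 - 3.88
= 1.4546 eV

1.4546


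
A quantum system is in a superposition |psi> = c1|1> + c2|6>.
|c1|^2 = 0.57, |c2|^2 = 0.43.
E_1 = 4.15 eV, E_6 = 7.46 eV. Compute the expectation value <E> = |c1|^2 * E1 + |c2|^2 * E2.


<E> = |c1|^2 * E1 + |c2|^2 * E2
= 0.57 * 4.15 + 0.43 * 7.46
= 2.3655 + 3.2078
= 5.5733 eV

5.5733


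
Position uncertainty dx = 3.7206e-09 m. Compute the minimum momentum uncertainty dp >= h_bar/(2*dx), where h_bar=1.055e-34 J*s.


dp = h_bar / (2 * dx)
= 1.055e-34 / (2 * 3.7206e-09)
= 1.055e-34 / 7.4412e-09
= 1.4178e-26 kg*m/s

1.4178e-26


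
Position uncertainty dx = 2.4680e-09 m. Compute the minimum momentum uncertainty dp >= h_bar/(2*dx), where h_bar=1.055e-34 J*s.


dp = h_bar / (2 * dx)
= 1.055e-34 / (2 * 2.4680e-09)
= 1.055e-34 / 4.9360e-09
= 2.1374e-26 kg*m/s

2.1374e-26


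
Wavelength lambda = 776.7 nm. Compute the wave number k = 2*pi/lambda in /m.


k = 2 * pi / lambda
= 6.2832 / (776.7e-9)
= 6.2832 / 7.7670e-07
= 8.0896e+06 /m

8.0896e+06


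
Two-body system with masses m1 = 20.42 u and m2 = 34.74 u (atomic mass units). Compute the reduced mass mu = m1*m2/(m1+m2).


mu = m1 * m2 / (m1 + m2)
= 20.42 * 34.74 / (20.42 + 34.74)
= 709.3908 / 55.16
= 12.8606 u

12.8606


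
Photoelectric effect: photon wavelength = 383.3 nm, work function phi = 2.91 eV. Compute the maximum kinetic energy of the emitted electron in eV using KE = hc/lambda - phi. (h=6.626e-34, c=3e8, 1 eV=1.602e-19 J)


E_photon = hc / lambda
= (6.626e-34)(3e8) / (383.3e-9)
= 5.1860e-19 J
= 3.2372 eV
KE = E_photon - phi
= 3.2372 - 2.91
= 0.3272 eV

0.3272


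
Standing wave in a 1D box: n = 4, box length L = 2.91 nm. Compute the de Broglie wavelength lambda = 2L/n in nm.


lambda = 2L / n
= 2 * 2.91 / 4
= 5.82 / 4
= 1.455 nm

1.455
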